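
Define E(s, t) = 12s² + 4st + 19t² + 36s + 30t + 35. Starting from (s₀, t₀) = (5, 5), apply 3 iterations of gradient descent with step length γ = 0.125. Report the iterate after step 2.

(42, 98.5)

∇E = (24s + 4t + 36, 4s + 38t + 30)
(s₁, t₁) = (5, 5) − 0.125·(176, 240) = (-17, -25)
(s₂, t₂) = (-17, -25) − 0.125·(-472, -988) = (42, 98.5)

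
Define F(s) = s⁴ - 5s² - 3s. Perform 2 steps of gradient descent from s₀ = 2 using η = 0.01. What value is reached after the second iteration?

1.85228516

F′(s) = 4s³ - 10s - 3
s₁ = 2 − 0.01·9 = 1.91
s₂ = 1.91 − 0.01·5.771484 = 1.85228516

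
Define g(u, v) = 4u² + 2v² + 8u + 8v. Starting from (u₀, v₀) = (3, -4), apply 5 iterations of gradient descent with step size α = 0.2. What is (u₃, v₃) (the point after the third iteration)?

(-1.864, -2.016)

∇g = (8u + 8, 4v + 8)
(u₁, v₁) = (3, -4) − 0.2·(32, -8) = (-3.4, -2.4)
(u₂, v₂) = (-3.4, -2.4) − 0.2·(-19.2, -1.6) = (0.44, -2.08)
(u₃, v₃) = (0.44, -2.08) − 0.2·(11.52, -0.32) = (-1.864, -2.016)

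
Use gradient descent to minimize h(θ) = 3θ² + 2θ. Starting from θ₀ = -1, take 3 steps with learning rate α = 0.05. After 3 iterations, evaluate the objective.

-0.176468

h′(θ) = 6θ + 2
Step 1: h′(-1) = -4; θ₁ = -1 − 0.05·(-4) = -0.8
Step 2: h′(-0.8) = -2.8; θ₂ = -0.8 − 0.05·(-2.8) = -0.66
Step 3: h′(-0.66) = -1.96; θ₃ = -0.66 − 0.05·(-1.96) = -0.562
h(-0.562) = -0.176468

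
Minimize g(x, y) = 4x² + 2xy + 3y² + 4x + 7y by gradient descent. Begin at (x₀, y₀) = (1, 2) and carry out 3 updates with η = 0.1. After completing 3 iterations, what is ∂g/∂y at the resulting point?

1.16

∇g = (8x + 2y + 4, 2x + 6y + 7)
Step 1: at (1, 2), ∇g = (16, 21) → (1, 2) − 0.1·(16, 21) = (-0.6, -0.1)
Step 2: at (-0.6, -0.1), ∇g = (-1, 5.2) → (-0.6, -0.1) − 0.1·(-1, 5.2) = (-0.5, -0.62)
Step 3: at (-0.5, -0.62), ∇g = (-1.24, 2.28) → (-0.5, -0.62) − 0.1·(-1.24, 2.28) = (-0.376, -0.848)
∂g/∂y at (-0.376, -0.848) = 1.16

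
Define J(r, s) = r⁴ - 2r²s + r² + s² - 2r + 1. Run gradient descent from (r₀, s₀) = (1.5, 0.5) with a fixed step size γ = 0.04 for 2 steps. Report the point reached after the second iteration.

(0.96331776, 0.675328)

∇J = (4r³ - 4rs + 2r - 2, -2r² + 2s)
Step 1: at (1.5, 0.5), ∇J = (11.5, -3.5) → (1.5, 0.5) − 0.04·(11.5, -3.5) = (1.04, 0.64)
Step 2: at (1.04, 0.64), ∇J = (1.917056, -0.8832) → (1.04, 0.64) − 0.04·(1.917056, -0.8832) = (0.96331776, 0.675328)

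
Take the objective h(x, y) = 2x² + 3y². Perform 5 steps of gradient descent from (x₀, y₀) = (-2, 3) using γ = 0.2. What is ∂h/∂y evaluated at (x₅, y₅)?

-0.00576

∇h = (4x, 6y)
(x₁, y₁) = (-2, 3) − 0.2·(-8, 18) = (-0.4, -0.6)
(x₂, y₂) = (-0.4, -0.6) − 0.2·(-1.6, -3.6) = (-0.08, 0.12)
(x₃, y₃) = (-0.08, 0.12) − 0.2·(-0.32, 0.72) = (-0.016, -0.024)
(x₄, y₄) = (-0.016, -0.024) − 0.2·(-0.064, -0.144) = (-0.0032, 0.0048)
(x₅, y₅) = (-0.0032, 0.0048) − 0.2·(-0.0128, 0.0288) = (-0.00064, -0.00096)
∂h/∂y at (-0.00064, -0.00096) = -0.00576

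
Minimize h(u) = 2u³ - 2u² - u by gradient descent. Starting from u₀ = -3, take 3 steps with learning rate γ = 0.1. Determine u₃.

h′(u) = 6u² - 4u - 1
u₁ = -3 − 0.1·65 = -9.5
u₂ = -9.5 − 0.1·578.5 = -67.35
u₃ = -67.35 − 0.1·27484.535 = -2815.8035

-2815.8035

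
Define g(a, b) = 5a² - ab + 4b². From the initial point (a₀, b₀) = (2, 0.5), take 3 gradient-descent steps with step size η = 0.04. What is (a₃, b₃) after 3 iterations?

∇g = (10a - b, -a + 8b)
(a₁, b₁) = (2, 0.5) − 0.04·(19.5, 2) = (1.22, 0.42)
(a₂, b₂) = (1.22, 0.42) − 0.04·(11.78, 2.14) = (0.7488, 0.3344)
(a₃, b₃) = (0.7488, 0.3344) − 0.04·(7.1536, 1.9264) = (0.462656, 0.257344)

(0.462656, 0.257344)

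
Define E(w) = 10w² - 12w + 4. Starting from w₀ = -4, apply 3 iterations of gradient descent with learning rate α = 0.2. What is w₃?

124.8

E′(w) = 20w - 12
Step 1: E′(-4) = -92; w₁ = -4 − 0.2·(-92) = 14.4
Step 2: E′(14.4) = 276; w₂ = 14.4 − 0.2·276 = -40.8
Step 3: E′(-40.8) = -828; w₃ = -40.8 − 0.2·(-828) = 124.8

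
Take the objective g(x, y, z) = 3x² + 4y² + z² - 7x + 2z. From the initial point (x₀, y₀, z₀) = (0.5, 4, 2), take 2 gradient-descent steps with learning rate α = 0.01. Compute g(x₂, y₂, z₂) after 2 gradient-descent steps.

∇g = (6x - 7, 8y, 2z + 2)
(x₁, y₁, z₁) = (0.5, 4, 2) − 0.01·(-4, 32, 6) = (0.54, 3.68, 1.94)
(x₂, y₂, z₂) = (0.54, 3.68, 1.94) − 0.01·(-3.76, 29.44, 5.88) = (0.5776, 3.3856, 1.8812)
g(0.5776, 3.3856, 1.8812) = 50.10812816

50.10812816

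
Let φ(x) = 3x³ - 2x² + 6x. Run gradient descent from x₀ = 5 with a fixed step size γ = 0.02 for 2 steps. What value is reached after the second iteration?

φ′(x) = 9x² - 4x + 6
x₁ = 5 − 0.02·211 = 0.78
x₂ = 0.78 − 0.02·8.3556 = 0.612888

0.612888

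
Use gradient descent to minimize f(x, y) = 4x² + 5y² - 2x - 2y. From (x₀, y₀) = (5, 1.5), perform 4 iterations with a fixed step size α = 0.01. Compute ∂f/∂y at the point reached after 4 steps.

∇f = (8x - 2, 10y - 2)
(x₁, y₁) = (5, 1.5) − 0.01·(38, 13) = (4.62, 1.37)
(x₂, y₂) = (4.62, 1.37) − 0.01·(34.96, 11.7) = (4.2704, 1.253)
(x₃, y₃) = (4.2704, 1.253) − 0.01·(32.1632, 10.53) = (3.948768, 1.1477)
(x₄, y₄) = (3.948768, 1.1477) − 0.01·(29.590144, 9.477) = (3.65286656, 1.05293)
∂f/∂y at (3.65286656, 1.05293) = 8.5293

8.5293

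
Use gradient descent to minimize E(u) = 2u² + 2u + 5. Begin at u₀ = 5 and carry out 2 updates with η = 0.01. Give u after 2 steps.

4.5688

E′(u) = 4u + 2
u₁ = 5 − 0.01·22 = 4.78
u₂ = 4.78 − 0.01·21.12 = 4.5688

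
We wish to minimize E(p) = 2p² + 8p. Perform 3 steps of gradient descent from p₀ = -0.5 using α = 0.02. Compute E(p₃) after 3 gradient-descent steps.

-5.271402493952

E′(p) = 4p + 8
p₁ = -0.5 − 0.02·6 = -0.62
p₂ = -0.62 − 0.02·5.52 = -0.7304
p₃ = -0.7304 − 0.02·5.0784 = -0.831968
E(-0.831968) = -5.271402493952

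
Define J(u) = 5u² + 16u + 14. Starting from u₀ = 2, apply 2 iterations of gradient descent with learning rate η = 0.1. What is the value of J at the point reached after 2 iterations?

J′(u) = 10u + 16
u₁ = 2 − 0.1·36 = -1.6
u₂ = -1.6 − 0.1·0 = -1.6
J(-1.6) = 1.2

1.2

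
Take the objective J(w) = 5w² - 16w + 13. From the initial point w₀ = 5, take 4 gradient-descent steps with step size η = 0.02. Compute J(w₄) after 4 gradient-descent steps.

9.897230848

J′(w) = 10w - 16
w₁ = 5 − 0.02·34 = 4.32
w₂ = 4.32 − 0.02·27.2 = 3.776
w₃ = 3.776 − 0.02·21.76 = 3.3408
w₄ = 3.3408 − 0.02·17.408 = 2.99264
J(2.99264) = 9.897230848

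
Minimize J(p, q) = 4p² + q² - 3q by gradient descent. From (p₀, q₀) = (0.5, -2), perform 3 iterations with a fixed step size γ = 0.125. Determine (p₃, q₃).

∇J = (8p, 2q - 3)
Step 1: at (0.5, -2), ∇J = (4, -7) → (0.5, -2) − 0.125·(4, -7) = (0, -1.125)
Step 2: at (0, -1.125), ∇J = (0, -5.25) → (0, -1.125) − 0.125·(0, -5.25) = (0, -0.46875)
Step 3: at (0, -0.46875), ∇J = (0, -3.9375) → (0, -0.46875) − 0.125·(0, -3.9375) = (0, 0.0234375)

(0, 0.0234375)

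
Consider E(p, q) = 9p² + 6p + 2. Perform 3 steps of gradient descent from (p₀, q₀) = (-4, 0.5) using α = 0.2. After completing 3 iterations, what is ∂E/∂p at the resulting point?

1160.016

∇E = (18p + 6, 0)
Step 1: at (-4, 0.5), ∇E = (-66, 0) → (-4, 0.5) − 0.2·(-66, 0) = (9.2, 0.5)
Step 2: at (9.2, 0.5), ∇E = (171.6, 0) → (9.2, 0.5) − 0.2·(171.6, 0) = (-25.12, 0.5)
Step 3: at (-25.12, 0.5), ∇E = (-446.16, 0) → (-25.12, 0.5) − 0.2·(-446.16, 0) = (64.112, 0.5)
∂E/∂p at (64.112, 0.5) = 1160.016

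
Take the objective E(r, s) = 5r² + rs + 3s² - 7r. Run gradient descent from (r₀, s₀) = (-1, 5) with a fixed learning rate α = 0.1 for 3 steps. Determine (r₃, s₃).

∇E = (10r + s - 7, r + 6s)
(r₁, s₁) = (-1, 5) − 0.1·(-12, 29) = (0.2, 2.1)
(r₂, s₂) = (0.2, 2.1) − 0.1·(-2.9, 12.8) = (0.49, 0.82)
(r₃, s₃) = (0.49, 0.82) − 0.1·(-1.28, 5.41) = (0.618, 0.279)

(0.618, 0.279)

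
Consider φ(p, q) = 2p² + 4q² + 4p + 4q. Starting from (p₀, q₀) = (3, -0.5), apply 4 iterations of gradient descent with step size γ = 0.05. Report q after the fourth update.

∇φ = (4p + 4, 8q + 4)
Step 1: at (3, -0.5), ∇φ = (16, 0) → (3, -0.5) − 0.05·(16, 0) = (2.2, -0.5)
Step 2: at (2.2, -0.5), ∇φ = (12.8, 0) → (2.2, -0.5) − 0.05·(12.8, 0) = (1.56, -0.5)
Step 3: at (1.56, -0.5), ∇φ = (10.24, 0) → (1.56, -0.5) − 0.05·(10.24, 0) = (1.048, -0.5)
Step 4: at (1.048, -0.5), ∇φ = (8.192, 0) → (1.048, -0.5) − 0.05·(8.192, 0) = (0.6384, -0.5)
q = -0.5

-0.5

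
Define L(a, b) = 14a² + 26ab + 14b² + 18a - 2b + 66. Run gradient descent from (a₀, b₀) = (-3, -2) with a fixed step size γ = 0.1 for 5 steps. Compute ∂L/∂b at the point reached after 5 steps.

∇L = (28a + 26b + 18, 26a + 28b - 2)
(a₁, b₁) = (-3, -2) − 0.1·(-118, -136) = (8.8, 11.6)
(a₂, b₂) = (8.8, 11.6) − 0.1·(566, 551.6) = (-47.8, -43.56)
(a₃, b₃) = (-47.8, -43.56) − 0.1·(-2452.96, -2464.48) = (197.496, 202.888)
(a₄, b₄) = (197.496, 202.888) − 0.1·(10822.976, 10813.76) = (-884.8016, -878.488)
(a₅, b₅) = (-884.8016, -878.488) − 0.1·(-47597.1328, -47604.5056) = (3874.91168, 3881.96256)
∂L/∂b at (3874.91168, 3881.96256) = 209440.65536

209440.65536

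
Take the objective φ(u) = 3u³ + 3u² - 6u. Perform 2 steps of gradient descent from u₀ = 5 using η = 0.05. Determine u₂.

-29.891125

φ′(u) = 9u² + 6u - 6
u₁ = 5 − 0.05·249 = -7.45
u₂ = -7.45 − 0.05·448.8225 = -29.891125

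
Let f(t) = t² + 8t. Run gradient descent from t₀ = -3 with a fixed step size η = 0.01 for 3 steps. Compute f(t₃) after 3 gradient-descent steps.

-15.114157619136

f′(t) = 2t + 8
t₁ = -3 − 0.01·2 = -3.02
t₂ = -3.02 − 0.01·1.96 = -3.0396
t₃ = -3.0396 − 0.01·1.9208 = -3.058808
f(-3.058808) = -15.114157619136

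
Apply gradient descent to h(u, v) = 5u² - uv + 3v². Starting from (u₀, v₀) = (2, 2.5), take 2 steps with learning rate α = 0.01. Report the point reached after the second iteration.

∇h = (10u - v, -u + 6v)
(u₁, v₁) = (2, 2.5) − 0.01·(17.5, 13) = (1.825, 2.37)
(u₂, v₂) = (1.825, 2.37) − 0.01·(15.88, 12.395) = (1.6662, 2.24605)

(1.6662, 2.24605)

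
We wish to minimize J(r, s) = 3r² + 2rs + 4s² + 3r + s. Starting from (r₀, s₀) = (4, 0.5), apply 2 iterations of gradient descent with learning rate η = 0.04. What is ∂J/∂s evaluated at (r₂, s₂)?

∇J = (6r + 2s + 3, 2r + 8s + 1)
Step 1: at (4, 0.5), ∇J = (28, 13) → (4, 0.5) − 0.04·(28, 13) = (2.88, -0.02)
Step 2: at (2.88, -0.02), ∇J = (20.24, 6.6) → (2.88, -0.02) − 0.04·(20.24, 6.6) = (2.0704, -0.284)
∂J/∂s at (2.0704, -0.284) = 2.8688

2.8688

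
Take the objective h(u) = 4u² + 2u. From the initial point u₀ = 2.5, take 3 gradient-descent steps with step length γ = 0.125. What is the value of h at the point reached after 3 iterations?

h′(u) = 8u + 2
Step 1: h′(2.5) = 22; u₁ = 2.5 − 0.125·22 = -0.25
Step 2: h′(-0.25) = 0; u₂ = -0.25 − 0.125·0 = -0.25
Step 3: h′(-0.25) = 0; u₃ = -0.25 − 0.125·0 = -0.25
h(-0.25) = -0.25

-0.25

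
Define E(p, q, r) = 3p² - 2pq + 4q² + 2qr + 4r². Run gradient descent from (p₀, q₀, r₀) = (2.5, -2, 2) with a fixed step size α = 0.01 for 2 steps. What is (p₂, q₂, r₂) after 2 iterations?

∇E = (6p - 2q, -2p + 8q + 2r, 2q + 8r)
Step 1: at (2.5, -2, 2), ∇E = (19, -17, 12) → (2.5, -2, 2) − 0.01·(19, -17, 12) = (2.31, -1.83, 1.88)
Step 2: at (2.31, -1.83, 1.88), ∇E = (17.52, -15.5, 11.38) → (2.31, -1.83, 1.88) − 0.01·(17.52, -15.5, 11.38) = (2.1348, -1.675, 1.7662)

(2.1348, -1.675, 1.7662)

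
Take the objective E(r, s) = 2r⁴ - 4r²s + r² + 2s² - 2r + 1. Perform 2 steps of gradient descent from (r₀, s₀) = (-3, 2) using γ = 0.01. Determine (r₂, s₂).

(-1.26884608, 2.250304)

∇E = (8r³ - 8rs + 2r - 2, -4r² + 4s)
(r₁, s₁) = (-3, 2) − 0.01·(-176, -28) = (-1.24, 2.28)
(r₂, s₂) = (-1.24, 2.28) − 0.01·(2.884608, 2.9696) = (-1.26884608, 2.250304)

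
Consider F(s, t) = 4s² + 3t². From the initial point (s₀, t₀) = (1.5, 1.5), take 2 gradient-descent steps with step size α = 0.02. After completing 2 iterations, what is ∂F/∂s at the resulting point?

∇F = (8s, 6t)
Step 1: at (1.5, 1.5), ∇F = (12, 9) → (1.5, 1.5) − 0.02·(12, 9) = (1.26, 1.32)
Step 2: at (1.26, 1.32), ∇F = (10.08, 7.92) → (1.26, 1.32) − 0.02·(10.08, 7.92) = (1.0584, 1.1616)
∂F/∂s at (1.0584, 1.1616) = 8.4672

8.4672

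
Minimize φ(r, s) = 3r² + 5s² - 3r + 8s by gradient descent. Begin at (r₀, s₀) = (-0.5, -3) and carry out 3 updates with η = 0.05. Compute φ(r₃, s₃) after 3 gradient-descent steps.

-3.218928

∇φ = (6r - 3, 10s + 8)
(r₁, s₁) = (-0.5, -3) − 0.05·(-6, -22) = (-0.2, -1.9)
(r₂, s₂) = (-0.2, -1.9) − 0.05·(-4.2, -11) = (0.01, -1.35)
(r₃, s₃) = (0.01, -1.35) − 0.05·(-2.94, -5.5) = (0.157, -1.075)
φ(0.157, -1.075) = -3.218928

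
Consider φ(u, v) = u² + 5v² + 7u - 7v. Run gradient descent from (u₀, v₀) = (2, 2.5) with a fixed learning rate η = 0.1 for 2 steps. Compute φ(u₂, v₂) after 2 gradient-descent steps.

-2.3096

∇φ = (2u + 7, 10v - 7)
Step 1: at (2, 2.5), ∇φ = (11, 18) → (2, 2.5) − 0.1·(11, 18) = (0.9, 0.7)
Step 2: at (0.9, 0.7), ∇φ = (8.8, 0) → (0.9, 0.7) − 0.1·(8.8, 0) = (0.02, 0.7)
φ(0.02, 0.7) = -2.3096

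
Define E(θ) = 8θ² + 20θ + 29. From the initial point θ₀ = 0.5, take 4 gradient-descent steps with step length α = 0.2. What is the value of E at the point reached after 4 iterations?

E′(θ) = 16θ + 20
Step 1: E′(0.5) = 28; θ₁ = 0.5 − 0.2·28 = -5.1
Step 2: E′(-5.1) = -61.6; θ₂ = -5.1 − 0.2·(-61.6) = 7.22
Step 3: E′(7.22) = 135.52; θ₃ = 7.22 − 0.2·135.52 = -19.884
Step 4: E′(-19.884) = -298.144; θ₄ = -19.884 − 0.2·(-298.144) = 39.7448
E(39.7448) = 13461.08901632

13461.08901632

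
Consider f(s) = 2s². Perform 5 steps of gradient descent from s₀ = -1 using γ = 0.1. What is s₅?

-0.07776

f′(s) = 4s
Step 1: f′(-1) = -4; s₁ = -1 − 0.1·(-4) = -0.6
Step 2: f′(-0.6) = -2.4; s₂ = -0.6 − 0.1·(-2.4) = -0.36
Step 3: f′(-0.36) = -1.44; s₃ = -0.36 − 0.1·(-1.44) = -0.216
Step 4: f′(-0.216) = -0.864; s₄ = -0.216 − 0.1·(-0.864) = -0.1296
Step 5: f′(-0.1296) = -0.5184; s₅ = -0.1296 − 0.1·(-0.5184) = -0.07776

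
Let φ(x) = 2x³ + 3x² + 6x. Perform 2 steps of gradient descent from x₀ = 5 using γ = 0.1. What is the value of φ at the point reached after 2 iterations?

φ′(x) = 6x² + 6x + 6
x₁ = 5 − 0.1·186 = -13.6
x₂ = -13.6 − 0.1·1034.16 = -117.016
φ(-117.016) = -3164164.186952192

-3164164.186952192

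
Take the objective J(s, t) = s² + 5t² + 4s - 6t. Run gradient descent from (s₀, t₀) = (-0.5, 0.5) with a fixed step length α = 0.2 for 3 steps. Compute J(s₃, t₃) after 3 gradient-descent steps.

-5.645024

∇J = (2s + 4, 10t - 6)
(s₁, t₁) = (-0.5, 0.5) − 0.2·(3, -1) = (-1.1, 0.7)
(s₂, t₂) = (-1.1, 0.7) − 0.2·(1.8, 1) = (-1.46, 0.5)
(s₃, t₃) = (-1.46, 0.5) − 0.2·(1.08, -1) = (-1.676, 0.7)
J(-1.676, 0.7) = -5.645024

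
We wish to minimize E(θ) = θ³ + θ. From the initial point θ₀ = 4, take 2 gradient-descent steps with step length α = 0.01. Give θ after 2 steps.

3.130397

E′(θ) = 3θ² + 1
Step 1: E′(4) = 49; θ₁ = 4 − 0.01·49 = 3.51
Step 2: E′(3.51) = 37.9603; θ₂ = 3.51 − 0.01·37.9603 = 3.130397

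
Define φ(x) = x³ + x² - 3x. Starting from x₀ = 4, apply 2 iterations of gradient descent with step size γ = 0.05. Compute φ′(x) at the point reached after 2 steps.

φ′(x) = 3x² + 2x - 3
x₁ = 4 − 0.05·53 = 1.35
x₂ = 1.35 − 0.05·5.1675 = 1.091625
φ′(x) at (1.091625) = 2.758185421875

2.758185421875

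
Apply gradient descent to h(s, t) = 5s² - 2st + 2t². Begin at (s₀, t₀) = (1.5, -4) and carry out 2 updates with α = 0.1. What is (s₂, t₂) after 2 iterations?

(-0.42, -1.42)

∇h = (10s - 2t, -2s + 4t)
Step 1: at (1.5, -4), ∇h = (23, -19) → (1.5, -4) − 0.1·(23, -19) = (-0.8, -2.1)
Step 2: at (-0.8, -2.1), ∇h = (-3.8, -6.8) → (-0.8, -2.1) − 0.1·(-3.8, -6.8) = (-0.42, -1.42)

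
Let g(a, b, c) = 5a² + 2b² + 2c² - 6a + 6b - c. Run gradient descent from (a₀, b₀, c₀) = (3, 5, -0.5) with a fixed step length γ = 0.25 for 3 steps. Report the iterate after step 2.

(6, -1.5, 0.25)

∇g = (10a - 6, 4b + 6, 4c - 1)
Step 1: at (3, 5, -0.5), ∇g = (24, 26, -3) → (3, 5, -0.5) − 0.25·(24, 26, -3) = (-3, -1.5, 0.25)
Step 2: at (-3, -1.5, 0.25), ∇g = (-36, 0, 0) → (-3, -1.5, 0.25) − 0.25·(-36, 0, 0) = (6, -1.5, 0.25)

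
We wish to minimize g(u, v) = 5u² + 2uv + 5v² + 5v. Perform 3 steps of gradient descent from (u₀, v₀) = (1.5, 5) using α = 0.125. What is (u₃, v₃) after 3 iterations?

(-0.328125, -0.953125)

∇g = (10u + 2v, 2u + 10v + 5)
(u₁, v₁) = (1.5, 5) − 0.125·(25, 58) = (-1.625, -2.25)
(u₂, v₂) = (-1.625, -2.25) − 0.125·(-20.75, -20.75) = (0.96875, 0.34375)
(u₃, v₃) = (0.96875, 0.34375) − 0.125·(10.375, 10.375) = (-0.328125, -0.953125)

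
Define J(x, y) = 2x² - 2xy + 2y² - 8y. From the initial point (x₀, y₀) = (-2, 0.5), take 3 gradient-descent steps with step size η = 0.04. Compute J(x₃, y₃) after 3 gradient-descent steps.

-1.102118250496

∇J = (4x - 2y, -2x + 4y - 8)
(x₁, y₁) = (-2, 0.5) − 0.04·(-9, -2) = (-1.64, 0.58)
(x₂, y₂) = (-1.64, 0.58) − 0.04·(-7.72, -2.4) = (-1.3312, 0.676)
(x₃, y₃) = (-1.3312, 0.676) − 0.04·(-6.6768, -2.6336) = (-1.064128, 0.781344)
J(-1.064128, 0.781344) = -1.102118250496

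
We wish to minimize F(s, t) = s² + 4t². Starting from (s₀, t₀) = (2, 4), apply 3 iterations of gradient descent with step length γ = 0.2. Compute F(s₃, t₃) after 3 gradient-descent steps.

3.172608

∇F = (2s, 8t)
(s₁, t₁) = (2, 4) − 0.2·(4, 32) = (1.2, -2.4)
(s₂, t₂) = (1.2, -2.4) − 0.2·(2.4, -19.2) = (0.72, 1.44)
(s₃, t₃) = (0.72, 1.44) − 0.2·(1.44, 11.52) = (0.432, -0.864)
F(0.432, -0.864) = 3.172608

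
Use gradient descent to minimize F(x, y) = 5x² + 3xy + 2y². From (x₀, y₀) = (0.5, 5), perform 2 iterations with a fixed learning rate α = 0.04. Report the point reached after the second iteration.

∇F = (10x + 3y, 3x + 4y)
(x₁, y₁) = (0.5, 5) − 0.04·(20, 21.5) = (-0.3, 4.14)
(x₂, y₂) = (-0.3, 4.14) − 0.04·(9.42, 15.66) = (-0.6768, 3.5136)

(-0.6768, 3.5136)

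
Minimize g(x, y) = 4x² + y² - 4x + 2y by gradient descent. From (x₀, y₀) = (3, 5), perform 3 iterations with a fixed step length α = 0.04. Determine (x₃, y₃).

∇g = (8x - 4, 2y + 2)
(x₁, y₁) = (3, 5) − 0.04·(20, 12) = (2.2, 4.52)
(x₂, y₂) = (2.2, 4.52) − 0.04·(13.6, 11.04) = (1.656, 4.0784)
(x₃, y₃) = (1.656, 4.0784) − 0.04·(9.248, 10.1568) = (1.28608, 3.672128)

(1.28608, 3.672128)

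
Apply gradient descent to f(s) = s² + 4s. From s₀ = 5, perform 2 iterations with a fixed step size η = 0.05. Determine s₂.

3.67

f′(s) = 2s + 4
Step 1: f′(5) = 14; s₁ = 5 − 0.05·14 = 4.3
Step 2: f′(4.3) = 12.6; s₂ = 4.3 − 0.05·12.6 = 3.67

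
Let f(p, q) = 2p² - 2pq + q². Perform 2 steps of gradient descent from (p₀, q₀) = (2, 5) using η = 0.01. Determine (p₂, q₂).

∇f = (4p - 2q, -2p + 2q)
Step 1: at (2, 5), ∇f = (-2, 6) → (2, 5) − 0.01·(-2, 6) = (2.02, 4.94)
Step 2: at (2.02, 4.94), ∇f = (-1.8, 5.84) → (2.02, 4.94) − 0.01·(-1.8, 5.84) = (2.038, 4.8816)

(2.038, 4.8816)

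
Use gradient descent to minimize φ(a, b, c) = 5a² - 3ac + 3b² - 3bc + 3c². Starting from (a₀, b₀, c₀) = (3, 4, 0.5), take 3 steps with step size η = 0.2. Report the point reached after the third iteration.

(-6.804, -2.156, 5.18)

∇φ = (10a - 3c, 6b - 3c, -3a - 3b + 6c)
(a₁, b₁, c₁) = (3, 4, 0.5) − 0.2·(28.5, 22.5, -18) = (-2.7, -0.5, 4.1)
(a₂, b₂, c₂) = (-2.7, -0.5, 4.1) − 0.2·(-39.3, -15.3, 34.2) = (5.16, 2.56, -2.74)
(a₃, b₃, c₃) = (5.16, 2.56, -2.74) − 0.2·(59.82, 23.58, -39.6) = (-6.804, -2.156, 5.18)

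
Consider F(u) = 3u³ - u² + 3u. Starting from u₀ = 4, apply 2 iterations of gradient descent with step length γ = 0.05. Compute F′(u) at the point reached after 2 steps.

498.695188890625

F′(u) = 9u² - 2u + 3
Step 1: F′(4) = 139; u₁ = 4 − 0.05·139 = -2.95
Step 2: F′(-2.95) = 87.2225; u₂ = -2.95 − 0.05·87.2225 = -7.311125
F′(u) at (-7.311125) = 498.695188890625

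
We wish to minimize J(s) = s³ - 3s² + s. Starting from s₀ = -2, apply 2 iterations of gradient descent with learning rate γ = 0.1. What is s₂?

J′(s) = 3s² - 6s + 1
Step 1: J′(-2) = 25; s₁ = -2 − 0.1·25 = -4.5
Step 2: J′(-4.5) = 88.75; s₂ = -4.5 − 0.1·88.75 = -13.375

-13.375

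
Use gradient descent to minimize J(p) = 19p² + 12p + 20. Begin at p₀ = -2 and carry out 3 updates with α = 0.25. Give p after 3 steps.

J′(p) = 38p + 12
p₁ = -2 − 0.25·(-64) = 14
p₂ = 14 − 0.25·544 = -122
p₃ = -122 − 0.25·(-4624) = 1034

1034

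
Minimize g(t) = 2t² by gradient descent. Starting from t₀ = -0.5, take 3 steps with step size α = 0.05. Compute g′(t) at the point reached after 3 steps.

g′(t) = 4t
t₁ = -0.5 − 0.05·(-2) = -0.4
t₂ = -0.4 − 0.05·(-1.6) = -0.32
t₃ = -0.32 − 0.05·(-1.28) = -0.256
g′(t) at (-0.256) = -1.024

-1.024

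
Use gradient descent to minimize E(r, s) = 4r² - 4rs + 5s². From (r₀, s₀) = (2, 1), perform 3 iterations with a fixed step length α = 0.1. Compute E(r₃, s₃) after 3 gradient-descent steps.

0.212992

∇E = (8r - 4s, -4r + 10s)
(r₁, s₁) = (2, 1) − 0.1·(12, 2) = (0.8, 0.8)
(r₂, s₂) = (0.8, 0.8) − 0.1·(3.2, 4.8) = (0.48, 0.32)
(r₃, s₃) = (0.48, 0.32) − 0.1·(2.56, 1.28) = (0.224, 0.192)
E(0.224, 0.192) = 0.212992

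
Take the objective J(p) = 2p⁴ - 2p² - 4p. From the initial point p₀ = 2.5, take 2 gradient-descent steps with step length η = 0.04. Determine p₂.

0.24604288

J′(p) = 8p³ - 4p - 4
p₁ = 2.5 − 0.04·111 = -1.94
p₂ = -1.94 − 0.04·(-54.651072) = 0.24604288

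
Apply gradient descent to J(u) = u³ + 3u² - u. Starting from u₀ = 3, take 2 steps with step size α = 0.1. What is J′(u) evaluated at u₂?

-3.993088

J′(u) = 3u² + 6u - 1
Step 1: J′(3) = 44; u₁ = 3 − 0.1·44 = -1.4
Step 2: J′(-1.4) = -3.52; u₂ = -1.4 − 0.1·(-3.52) = -1.048
J′(u) at (-1.048) = -3.993088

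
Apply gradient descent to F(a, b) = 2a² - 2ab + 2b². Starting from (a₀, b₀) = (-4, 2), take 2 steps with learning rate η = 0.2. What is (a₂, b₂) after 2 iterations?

(-0.48, -0.24)

∇F = (4a - 2b, -2a + 4b)
(a₁, b₁) = (-4, 2) − 0.2·(-20, 16) = (0, -1.2)
(a₂, b₂) = (0, -1.2) − 0.2·(2.4, -4.8) = (-0.48, -0.24)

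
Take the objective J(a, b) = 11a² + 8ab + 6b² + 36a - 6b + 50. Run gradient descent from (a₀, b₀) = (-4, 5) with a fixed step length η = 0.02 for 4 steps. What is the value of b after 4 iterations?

∇J = (22a + 8b + 36, 8a + 12b - 6)
(a₁, b₁) = (-4, 5) − 0.02·(-12, 22) = (-3.76, 4.56)
(a₂, b₂) = (-3.76, 4.56) − 0.02·(-10.24, 18.64) = (-3.5552, 4.1872)
(a₃, b₃) = (-3.5552, 4.1872) − 0.02·(-8.7168, 15.8048) = (-3.380864, 3.871104)
(a₄, b₄) = (-3.380864, 3.871104) − 0.02·(-7.410176, 13.406336) = (-3.23266048, 3.60297728)
b = 3.60297728

3.60297728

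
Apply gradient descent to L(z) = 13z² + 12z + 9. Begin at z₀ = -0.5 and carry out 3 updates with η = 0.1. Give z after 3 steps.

L′(z) = 26z + 12
Step 1: L′(-0.5) = -1; z₁ = -0.5 − 0.1·(-1) = -0.4
Step 2: L′(-0.4) = 1.6; z₂ = -0.4 − 0.1·1.6 = -0.56
Step 3: L′(-0.56) = -2.56; z₃ = -0.56 − 0.1·(-2.56) = -0.304

-0.304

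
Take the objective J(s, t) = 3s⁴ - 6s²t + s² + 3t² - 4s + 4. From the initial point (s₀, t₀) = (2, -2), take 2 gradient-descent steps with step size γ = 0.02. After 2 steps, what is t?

∇J = (12s³ - 12st + 2s - 4, -6s² + 6t)
Step 1: at (2, -2), ∇J = (144, -36) → (2, -2) − 0.02·(144, -36) = (-0.88, -1.28)
Step 2: at (-0.88, -1.28), ∇J = (-27.454464, -12.3264) → (-0.88, -1.28) − 0.02·(-27.454464, -12.3264) = (-0.33091072, -1.033472)
t = -1.033472

-1.033472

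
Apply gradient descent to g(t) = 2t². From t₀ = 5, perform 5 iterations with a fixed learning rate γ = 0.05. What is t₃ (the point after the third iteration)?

2.56

g′(t) = 4t
t₁ = 5 − 0.05·20 = 4
t₂ = 4 − 0.05·16 = 3.2
t₃ = 3.2 − 0.05·12.8 = 2.56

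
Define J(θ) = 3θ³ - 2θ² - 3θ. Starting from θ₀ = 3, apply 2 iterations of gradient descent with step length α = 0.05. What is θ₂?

-0.2505

J′(θ) = 9θ² - 4θ - 3
θ₁ = 3 − 0.05·66 = -0.3
θ₂ = -0.3 − 0.05·(-0.99) = -0.2505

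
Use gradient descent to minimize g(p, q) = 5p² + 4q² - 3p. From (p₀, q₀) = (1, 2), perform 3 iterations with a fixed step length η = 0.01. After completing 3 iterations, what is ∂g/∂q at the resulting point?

12.459008

∇g = (10p - 3, 8q)
Step 1: at (1, 2), ∇g = (7, 16) → (1, 2) − 0.01·(7, 16) = (0.93, 1.84)
Step 2: at (0.93, 1.84), ∇g = (6.3, 14.72) → (0.93, 1.84) − 0.01·(6.3, 14.72) = (0.867, 1.6928)
Step 3: at (0.867, 1.6928), ∇g = (5.67, 13.5424) → (0.867, 1.6928) − 0.01·(5.67, 13.5424) = (0.8103, 1.557376)
∂g/∂q at (0.8103, 1.557376) = 12.459008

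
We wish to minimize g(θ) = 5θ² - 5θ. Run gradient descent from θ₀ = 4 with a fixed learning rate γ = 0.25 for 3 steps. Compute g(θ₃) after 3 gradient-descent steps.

g′(θ) = 10θ - 5
θ₁ = 4 − 0.25·35 = -4.75
θ₂ = -4.75 − 0.25·(-52.5) = 8.375
θ₃ = 8.375 − 0.25·78.75 = -11.3125
g(-11.3125) = 696.42578125

696.42578125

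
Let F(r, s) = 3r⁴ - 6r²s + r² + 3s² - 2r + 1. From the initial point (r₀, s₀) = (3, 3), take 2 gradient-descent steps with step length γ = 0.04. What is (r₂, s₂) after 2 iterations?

∇F = (12r³ - 12rs + 2r - 2, -6r² + 6s)
Step 1: at (3, 3), ∇F = (220, -36) → (3, 3) − 0.04·(220, -36) = (-5.8, 4.44)
Step 2: at (-5.8, 4.44), ∇F = (-2045.92, -175.2) → (-5.8, 4.44) − 0.04·(-2045.92, -175.2) = (76.0368, 11.448)

(76.0368, 11.448)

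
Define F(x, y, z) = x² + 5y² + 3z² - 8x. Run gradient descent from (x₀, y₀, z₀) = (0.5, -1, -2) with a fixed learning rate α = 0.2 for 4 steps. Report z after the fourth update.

-0.0032

∇F = (2x - 8, 10y, 6z)
Step 1: at (0.5, -1, -2), ∇F = (-7, -10, -12) → (0.5, -1, -2) − 0.2·(-7, -10, -12) = (1.9, 1, 0.4)
Step 2: at (1.9, 1, 0.4), ∇F = (-4.2, 10, 2.4) → (1.9, 1, 0.4) − 0.2·(-4.2, 10, 2.4) = (2.74, -1, -0.08)
Step 3: at (2.74, -1, -0.08), ∇F = (-2.52, -10, -0.48) → (2.74, -1, -0.08) − 0.2·(-2.52, -10, -0.48) = (3.244, 1, 0.016)
Step 4: at (3.244, 1, 0.016), ∇F = (-1.512, 10, 0.096) → (3.244, 1, 0.016) − 0.2·(-1.512, 10, 0.096) = (3.5464, -1, -0.0032)
z = -0.0032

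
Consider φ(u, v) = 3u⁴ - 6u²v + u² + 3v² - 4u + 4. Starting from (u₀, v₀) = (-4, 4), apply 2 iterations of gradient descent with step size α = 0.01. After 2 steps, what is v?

∇φ = (12u³ - 12uv + 2u - 4, -6u² + 6v)
Step 1: at (-4, 4), ∇φ = (-588, -72) → (-4, 4) − 0.01·(-588, -72) = (1.88, 4.72)
Step 2: at (1.88, 4.72), ∇φ = (-26.987136, 7.1136) → (1.88, 4.72) − 0.01·(-26.987136, 7.1136) = (2.14987136, 4.648864)
v = 4.648864

4.648864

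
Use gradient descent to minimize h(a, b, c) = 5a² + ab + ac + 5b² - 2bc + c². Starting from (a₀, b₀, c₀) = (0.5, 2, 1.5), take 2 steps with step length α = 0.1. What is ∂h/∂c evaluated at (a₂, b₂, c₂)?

1.78

∇h = (10a + b + c, a + 10b - 2c, a - 2b + 2c)
(a₁, b₁, c₁) = (0.5, 2, 1.5) − 0.1·(8.5, 17.5, -0.5) = (-0.35, 0.25, 1.55)
(a₂, b₂, c₂) = (-0.35, 0.25, 1.55) − 0.1·(-1.7, -0.95, 2.25) = (-0.18, 0.345, 1.325)
∂h/∂c at (-0.18, 0.345, 1.325) = 1.78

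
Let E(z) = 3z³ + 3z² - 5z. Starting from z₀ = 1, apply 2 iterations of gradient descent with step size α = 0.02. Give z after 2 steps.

E′(z) = 9z² + 6z - 5
Step 1: E′(1) = 10; z₁ = 1 − 0.02·10 = 0.8
Step 2: E′(0.8) = 5.56; z₂ = 0.8 − 0.02·5.56 = 0.6888

0.6888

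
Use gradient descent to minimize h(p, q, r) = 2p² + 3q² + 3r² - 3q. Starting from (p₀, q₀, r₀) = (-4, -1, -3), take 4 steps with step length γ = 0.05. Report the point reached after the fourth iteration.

(-1.6384, 0.13985, -0.7203)

∇h = (4p, 6q - 3, 6r)
Step 1: at (-4, -1, -3), ∇h = (-16, -9, -18) → (-4, -1, -3) − 0.05·(-16, -9, -18) = (-3.2, -0.55, -2.1)
Step 2: at (-3.2, -0.55, -2.1), ∇h = (-12.8, -6.3, -12.6) → (-3.2, -0.55, -2.1) − 0.05·(-12.8, -6.3, -12.6) = (-2.56, -0.235, -1.47)
Step 3: at (-2.56, -0.235, -1.47), ∇h = (-10.24, -4.41, -8.82) → (-2.56, -0.235, -1.47) − 0.05·(-10.24, -4.41, -8.82) = (-2.048, -0.0145, -1.029)
Step 4: at (-2.048, -0.0145, -1.029), ∇h = (-8.192, -3.087, -6.174) → (-2.048, -0.0145, -1.029) − 0.05·(-8.192, -3.087, -6.174) = (-1.6384, 0.13985, -0.7203)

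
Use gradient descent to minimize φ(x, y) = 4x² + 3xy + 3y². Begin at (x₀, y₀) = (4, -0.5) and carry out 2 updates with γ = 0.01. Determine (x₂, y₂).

∇φ = (8x + 3y, 3x + 6y)
(x₁, y₁) = (4, -0.5) − 0.01·(30.5, 9) = (3.695, -0.59)
(x₂, y₂) = (3.695, -0.59) − 0.01·(27.79, 7.545) = (3.4171, -0.66545)

(3.4171, -0.66545)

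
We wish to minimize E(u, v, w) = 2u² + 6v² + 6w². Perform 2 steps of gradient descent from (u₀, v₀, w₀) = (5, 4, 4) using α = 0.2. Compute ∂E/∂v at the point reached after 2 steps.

94.08

∇E = (4u, 12v, 12w)
Step 1: at (5, 4, 4), ∇E = (20, 48, 48) → (5, 4, 4) − 0.2·(20, 48, 48) = (1, -5.6, -5.6)
Step 2: at (1, -5.6, -5.6), ∇E = (4, -67.2, -67.2) → (1, -5.6, -5.6) − 0.2·(4, -67.2, -67.2) = (0.2, 7.84, 7.84)
∂E/∂v at (0.2, 7.84, 7.84) = 94.08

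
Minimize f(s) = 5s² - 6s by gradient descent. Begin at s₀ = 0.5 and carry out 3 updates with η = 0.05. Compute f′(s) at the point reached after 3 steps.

f′(s) = 10s - 6
s₁ = 0.5 − 0.05·(-1) = 0.55
s₂ = 0.55 − 0.05·(-0.5) = 0.575
s₃ = 0.575 − 0.05·(-0.25) = 0.5875
f′(s) at (0.5875) = -0.125

-0.125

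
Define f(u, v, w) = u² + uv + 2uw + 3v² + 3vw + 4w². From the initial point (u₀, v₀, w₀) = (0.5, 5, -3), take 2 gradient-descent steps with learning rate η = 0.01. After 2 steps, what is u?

0.50055

∇f = (2u + v + 2w, u + 6v + 3w, 2u + 3v + 8w)
Step 1: at (0.5, 5, -3), ∇f = (0, 21.5, -8) → (0.5, 5, -3) − 0.01·(0, 21.5, -8) = (0.5, 4.785, -2.92)
Step 2: at (0.5, 4.785, -2.92), ∇f = (-0.055, 20.45, -8.005) → (0.5, 4.785, -2.92) − 0.01·(-0.055, 20.45, -8.005) = (0.50055, 4.5805, -2.83995)
u = 0.50055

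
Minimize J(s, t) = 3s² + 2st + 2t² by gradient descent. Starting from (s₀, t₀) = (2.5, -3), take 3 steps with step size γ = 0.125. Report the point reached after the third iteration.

(0.5703125, -0.921875)

∇J = (6s + 2t, 2s + 4t)
Step 1: at (2.5, -3), ∇J = (9, -7) → (2.5, -3) − 0.125·(9, -7) = (1.375, -2.125)
Step 2: at (1.375, -2.125), ∇J = (4, -5.75) → (1.375, -2.125) − 0.125·(4, -5.75) = (0.875, -1.40625)
Step 3: at (0.875, -1.40625), ∇J = (2.4375, -3.875) → (0.875, -1.40625) − 0.125·(2.4375, -3.875) = (0.5703125, -0.921875)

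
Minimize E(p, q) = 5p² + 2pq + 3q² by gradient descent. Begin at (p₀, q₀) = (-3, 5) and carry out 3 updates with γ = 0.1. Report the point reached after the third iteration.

∇E = (10p + 2q, 2p + 6q)
(p₁, q₁) = (-3, 5) − 0.1·(-20, 24) = (-1, 2.6)
(p₂, q₂) = (-1, 2.6) − 0.1·(-4.8, 13.6) = (-0.52, 1.24)
(p₃, q₃) = (-0.52, 1.24) − 0.1·(-2.72, 6.4) = (-0.248, 0.6)

(-0.248, 0.6)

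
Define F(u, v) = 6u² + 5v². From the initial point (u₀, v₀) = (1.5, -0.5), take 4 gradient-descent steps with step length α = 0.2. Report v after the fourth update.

-0.5

∇F = (12u, 10v)
(u₁, v₁) = (1.5, -0.5) − 0.2·(18, -5) = (-2.1, 0.5)
(u₂, v₂) = (-2.1, 0.5) − 0.2·(-25.2, 5) = (2.94, -0.5)
(u₃, v₃) = (2.94, -0.5) − 0.2·(35.28, -5) = (-4.116, 0.5)
(u₄, v₄) = (-4.116, 0.5) − 0.2·(-49.392, 5) = (5.7624, -0.5)
v = -0.5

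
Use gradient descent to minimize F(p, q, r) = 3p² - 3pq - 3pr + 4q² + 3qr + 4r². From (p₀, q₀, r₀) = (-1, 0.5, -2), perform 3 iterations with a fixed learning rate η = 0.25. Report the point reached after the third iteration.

(-2.7578125, 3.390625, 3.4296875)

∇F = (6p - 3q - 3r, -3p + 8q + 3r, -3p + 3q + 8r)
Step 1: at (-1, 0.5, -2), ∇F = (-1.5, 1, -11.5) → (-1, 0.5, -2) − 0.25·(-1.5, 1, -11.5) = (-0.625, 0.25, 0.875)
Step 2: at (-0.625, 0.25, 0.875), ∇F = (-7.125, 6.5, 9.625) → (-0.625, 0.25, 0.875) − 0.25·(-7.125, 6.5, 9.625) = (1.15625, -1.375, -1.53125)
Step 3: at (1.15625, -1.375, -1.53125), ∇F = (15.65625, -19.0625, -19.84375) → (1.15625, -1.375, -1.53125) − 0.25·(15.65625, -19.0625, -19.84375) = (-2.7578125, 3.390625, 3.4296875)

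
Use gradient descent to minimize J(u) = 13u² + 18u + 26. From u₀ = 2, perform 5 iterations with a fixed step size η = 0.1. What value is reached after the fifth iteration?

J′(u) = 26u + 18
Step 1: J′(2) = 70; u₁ = 2 − 0.1·70 = -5
Step 2: J′(-5) = -112; u₂ = -5 − 0.1·(-112) = 6.2
Step 3: J′(6.2) = 179.2; u₃ = 6.2 − 0.1·179.2 = -11.72
Step 4: J′(-11.72) = -286.72; u₄ = -11.72 − 0.1·(-286.72) = 16.952
Step 5: J′(16.952) = 458.752; u₅ = 16.952 − 0.1·458.752 = -28.9232

-28.9232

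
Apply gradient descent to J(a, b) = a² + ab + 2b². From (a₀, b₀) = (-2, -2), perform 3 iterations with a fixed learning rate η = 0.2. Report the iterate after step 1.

∇J = (2a + b, a + 4b)
(a₁, b₁) = (-2, -2) − 0.2·(-6, -10) = (-0.8, 0)

(-0.8, 0)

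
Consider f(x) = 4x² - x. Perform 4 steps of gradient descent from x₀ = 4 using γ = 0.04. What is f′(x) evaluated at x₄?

f′(x) = 8x - 1
Step 1: f′(4) = 31; x₁ = 4 − 0.04·31 = 2.76
Step 2: f′(2.76) = 21.08; x₂ = 2.76 − 0.04·21.08 = 1.9168
Step 3: f′(1.9168) = 14.3344; x₃ = 1.9168 − 0.04·14.3344 = 1.343424
Step 4: f′(1.343424) = 9.747392; x₄ = 1.343424 − 0.04·9.747392 = 0.95352832
f′(x) at (0.95352832) = 6.62822656

6.62822656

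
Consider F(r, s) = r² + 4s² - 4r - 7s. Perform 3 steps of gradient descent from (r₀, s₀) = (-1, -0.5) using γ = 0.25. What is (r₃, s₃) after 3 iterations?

∇F = (2r - 4, 8s - 7)
Step 1: at (-1, -0.5), ∇F = (-6, -11) → (-1, -0.5) − 0.25·(-6, -11) = (0.5, 2.25)
Step 2: at (0.5, 2.25), ∇F = (-3, 11) → (0.5, 2.25) − 0.25·(-3, 11) = (1.25, -0.5)
Step 3: at (1.25, -0.5), ∇F = (-1.5, -11) → (1.25, -0.5) − 0.25·(-1.5, -11) = (1.625, 2.25)

(1.625, 2.25)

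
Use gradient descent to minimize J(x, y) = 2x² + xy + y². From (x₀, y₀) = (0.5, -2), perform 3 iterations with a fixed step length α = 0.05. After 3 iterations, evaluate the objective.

∇J = (4x + y, x + 2y)
(x₁, y₁) = (0.5, -2) − 0.05·(0, -3.5) = (0.5, -1.825)
(x₂, y₂) = (0.5, -1.825) − 0.05·(0.175, -3.15) = (0.49125, -1.6675)
(x₃, y₃) = (0.49125, -1.6675) − 0.05·(0.2975, -2.84375) = (0.476375, -1.5253125)
J(0.476375, -1.5253125) = 2.05382376171875

2.05382376171875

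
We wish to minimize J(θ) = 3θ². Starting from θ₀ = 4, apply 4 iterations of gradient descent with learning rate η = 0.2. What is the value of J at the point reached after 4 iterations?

0.00012288

J′(θ) = 6θ
θ₁ = 4 − 0.2·24 = -0.8
θ₂ = -0.8 − 0.2·(-4.8) = 0.16
θ₃ = 0.16 − 0.2·0.96 = -0.032
θ₄ = -0.032 − 0.2·(-0.192) = 0.0064
J(0.0064) = 0.00012288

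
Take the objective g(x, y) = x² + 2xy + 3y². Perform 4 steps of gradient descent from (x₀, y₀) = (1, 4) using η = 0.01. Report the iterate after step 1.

∇g = (2x + 2y, 2x + 6y)
Step 1: at (1, 4), ∇g = (10, 26) → (1, 4) − 0.01·(10, 26) = (0.9, 3.74)

(0.9, 3.74)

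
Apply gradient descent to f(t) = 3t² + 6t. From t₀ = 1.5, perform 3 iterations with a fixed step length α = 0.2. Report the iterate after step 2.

f′(t) = 6t + 6
Step 1: f′(1.5) = 15; t₁ = 1.5 − 0.2·15 = -1.5
Step 2: f′(-1.5) = -3; t₂ = -1.5 − 0.2·(-3) = -0.9

-0.9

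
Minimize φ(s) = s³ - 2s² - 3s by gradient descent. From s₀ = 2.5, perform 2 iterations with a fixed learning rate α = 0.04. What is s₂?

φ′(s) = 3s² - 4s - 3
s₁ = 2.5 − 0.04·5.75 = 2.27
s₂ = 2.27 − 0.04·3.3787 = 2.134852

2.134852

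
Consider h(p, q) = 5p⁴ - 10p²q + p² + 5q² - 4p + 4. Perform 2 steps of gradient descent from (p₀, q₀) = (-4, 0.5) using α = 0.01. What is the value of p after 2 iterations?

∇h = (20p³ - 20pq + 2p - 4, -10p² + 10q)
(p₁, q₁) = (-4, 0.5) − 0.01·(-1252, -155) = (8.52, 2.05)
(p₂, q₂) = (8.52, 2.05) − 0.01·(12033.12416, -705.404) = (-111.8112416, 9.10404)
p = -111.8112416

-111.8112416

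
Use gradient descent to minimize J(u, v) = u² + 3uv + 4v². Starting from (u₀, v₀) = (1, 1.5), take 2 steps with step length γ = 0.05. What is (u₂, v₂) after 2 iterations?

(0.495, 0.34875)

∇J = (2u + 3v, 3u + 8v)
Step 1: at (1, 1.5), ∇J = (6.5, 15) → (1, 1.5) − 0.05·(6.5, 15) = (0.675, 0.75)
Step 2: at (0.675, 0.75), ∇J = (3.6, 8.025) → (0.675, 0.75) − 0.05·(3.6, 8.025) = (0.495, 0.34875)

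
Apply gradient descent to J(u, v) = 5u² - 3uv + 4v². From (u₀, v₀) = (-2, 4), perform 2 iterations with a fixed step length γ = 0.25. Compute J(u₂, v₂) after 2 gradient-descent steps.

1655.078125

∇J = (10u - 3v, -3u + 8v)
Step 1: at (-2, 4), ∇J = (-32, 38) → (-2, 4) − 0.25·(-32, 38) = (6, -5.5)
Step 2: at (6, -5.5), ∇J = (76.5, -62) → (6, -5.5) − 0.25·(76.5, -62) = (-13.125, 10)
J(-13.125, 10) = 1655.078125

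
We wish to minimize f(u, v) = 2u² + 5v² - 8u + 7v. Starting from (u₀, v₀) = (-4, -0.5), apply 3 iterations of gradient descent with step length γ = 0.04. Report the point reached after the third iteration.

∇f = (4u - 8, 10v + 7)
(u₁, v₁) = (-4, -0.5) − 0.04·(-24, 2) = (-3.04, -0.58)
(u₂, v₂) = (-3.04, -0.58) − 0.04·(-20.16, 1.2) = (-2.2336, -0.628)
(u₃, v₃) = (-2.2336, -0.628) − 0.04·(-16.9344, 0.72) = (-1.556224, -0.6568)

(-1.556224, -0.6568)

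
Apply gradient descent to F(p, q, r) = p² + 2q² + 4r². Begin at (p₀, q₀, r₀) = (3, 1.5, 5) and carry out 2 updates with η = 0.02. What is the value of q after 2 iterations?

∇F = (2p, 4q, 8r)
(p₁, q₁, r₁) = (3, 1.5, 5) − 0.02·(6, 6, 40) = (2.88, 1.38, 4.2)
(p₂, q₂, r₂) = (2.88, 1.38, 4.2) − 0.02·(5.76, 5.52, 33.6) = (2.7648, 1.2696, 3.528)
q = 1.2696

1.2696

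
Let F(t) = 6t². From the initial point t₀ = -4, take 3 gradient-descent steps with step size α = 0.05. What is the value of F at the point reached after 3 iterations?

0.393216

F′(t) = 12t
Step 1: F′(-4) = -48; t₁ = -4 − 0.05·(-48) = -1.6
Step 2: F′(-1.6) = -19.2; t₂ = -1.6 − 0.05·(-19.2) = -0.64
Step 3: F′(-0.64) = -7.68; t₃ = -0.64 − 0.05·(-7.68) = -0.256
F(-0.256) = 0.393216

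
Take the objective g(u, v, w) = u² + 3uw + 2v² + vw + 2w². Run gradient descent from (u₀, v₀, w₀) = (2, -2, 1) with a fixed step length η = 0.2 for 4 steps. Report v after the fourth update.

∇g = (2u + 3w, 4v + w, 3u + v + 4w)
(u₁, v₁, w₁) = (2, -2, 1) − 0.2·(7, -7, 8) = (0.6, -0.6, -0.6)
(u₂, v₂, w₂) = (0.6, -0.6, -0.6) − 0.2·(-0.6, -3, -1.2) = (0.72, 0, -0.36)
(u₃, v₃, w₃) = (0.72, 0, -0.36) − 0.2·(0.36, -0.36, 0.72) = (0.648, 0.072, -0.504)
(u₄, v₄, w₄) = (0.648, 0.072, -0.504) − 0.2·(-0.216, -0.216, 0) = (0.6912, 0.1152, -0.504)
v = 0.1152

0.1152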